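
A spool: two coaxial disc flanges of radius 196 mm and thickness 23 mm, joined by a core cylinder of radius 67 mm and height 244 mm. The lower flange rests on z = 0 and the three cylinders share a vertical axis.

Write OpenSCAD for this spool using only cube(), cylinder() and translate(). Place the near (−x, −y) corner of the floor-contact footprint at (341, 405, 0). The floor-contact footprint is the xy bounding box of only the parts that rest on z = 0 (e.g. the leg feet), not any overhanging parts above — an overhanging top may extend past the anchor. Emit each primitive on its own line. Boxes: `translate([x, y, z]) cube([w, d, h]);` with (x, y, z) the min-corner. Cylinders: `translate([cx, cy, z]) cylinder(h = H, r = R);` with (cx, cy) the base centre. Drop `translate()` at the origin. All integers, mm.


translate([537, 601, 0]) cylinder(h = 23, r = 196);
translate([537, 601, 23]) cylinder(h = 244, r = 67);
translate([537, 601, 267]) cylinder(h = 23, r = 196);


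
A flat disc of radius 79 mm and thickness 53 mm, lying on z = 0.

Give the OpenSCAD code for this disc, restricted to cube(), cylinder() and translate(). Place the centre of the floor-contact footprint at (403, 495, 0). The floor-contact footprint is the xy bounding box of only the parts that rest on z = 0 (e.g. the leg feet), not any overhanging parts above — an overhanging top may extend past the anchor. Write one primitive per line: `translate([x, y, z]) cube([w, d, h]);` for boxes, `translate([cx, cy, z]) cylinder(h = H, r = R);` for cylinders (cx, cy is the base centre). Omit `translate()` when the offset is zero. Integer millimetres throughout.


translate([403, 495, 0]) cylinder(h = 53, r = 79);


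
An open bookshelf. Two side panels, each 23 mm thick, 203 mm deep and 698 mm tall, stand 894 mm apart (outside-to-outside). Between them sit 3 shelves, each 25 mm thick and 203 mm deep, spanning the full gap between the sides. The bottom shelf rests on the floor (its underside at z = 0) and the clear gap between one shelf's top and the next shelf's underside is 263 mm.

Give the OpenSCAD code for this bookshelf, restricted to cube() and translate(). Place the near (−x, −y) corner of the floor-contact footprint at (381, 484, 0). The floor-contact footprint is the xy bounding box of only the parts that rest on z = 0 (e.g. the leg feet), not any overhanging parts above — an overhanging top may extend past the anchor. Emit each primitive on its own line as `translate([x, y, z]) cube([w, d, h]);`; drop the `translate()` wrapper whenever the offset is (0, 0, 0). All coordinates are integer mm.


translate([381, 484, 0]) cube([23, 203, 698]);
translate([1252, 484, 0]) cube([23, 203, 698]);
translate([404, 484, 0]) cube([848, 203, 25]);
translate([404, 484, 288]) cube([848, 203, 25]);
translate([404, 484, 576]) cube([848, 203, 25]);


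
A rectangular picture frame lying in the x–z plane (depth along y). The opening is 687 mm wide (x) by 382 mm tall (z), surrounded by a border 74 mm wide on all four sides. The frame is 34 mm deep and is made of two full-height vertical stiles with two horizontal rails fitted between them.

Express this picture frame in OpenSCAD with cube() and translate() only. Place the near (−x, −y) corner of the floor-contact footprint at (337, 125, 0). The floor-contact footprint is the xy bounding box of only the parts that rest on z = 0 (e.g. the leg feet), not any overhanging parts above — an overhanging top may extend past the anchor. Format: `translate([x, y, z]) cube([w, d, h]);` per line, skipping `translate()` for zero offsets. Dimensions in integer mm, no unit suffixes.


translate([337, 125, 0]) cube([74, 34, 530]);
translate([1098, 125, 0]) cube([74, 34, 530]);
translate([411, 125, 0]) cube([687, 34, 74]);
translate([411, 125, 456]) cube([687, 34, 74]);


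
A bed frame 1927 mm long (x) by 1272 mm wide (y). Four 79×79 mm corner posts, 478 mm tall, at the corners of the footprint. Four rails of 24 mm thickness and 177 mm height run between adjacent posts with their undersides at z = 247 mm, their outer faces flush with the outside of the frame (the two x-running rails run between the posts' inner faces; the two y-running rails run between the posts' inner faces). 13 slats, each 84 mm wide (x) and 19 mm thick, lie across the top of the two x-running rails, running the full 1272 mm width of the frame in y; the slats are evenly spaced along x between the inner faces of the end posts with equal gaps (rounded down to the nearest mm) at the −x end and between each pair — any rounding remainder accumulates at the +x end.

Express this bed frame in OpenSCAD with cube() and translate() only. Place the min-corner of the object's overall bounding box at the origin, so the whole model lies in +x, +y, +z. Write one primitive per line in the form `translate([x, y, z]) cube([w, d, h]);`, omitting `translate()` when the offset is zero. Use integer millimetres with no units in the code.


cube([79, 79, 478]);
translate([0, 1193, 0]) cube([79, 79, 478]);
translate([1848, 0, 0]) cube([79, 79, 478]);
translate([1848, 1193, 0]) cube([79, 79, 478]);
translate([79, 0, 247]) cube([1769, 24, 177]);
translate([79, 1248, 247]) cube([1769, 24, 177]);
translate([0, 79, 247]) cube([24, 1114, 177]);
translate([1903, 79, 247]) cube([24, 1114, 177]);
translate([127, 0, 424]) cube([84, 1272, 19]);
translate([259, 0, 424]) cube([84, 1272, 19]);
translate([391, 0, 424]) cube([84, 1272, 19]);
translate([523, 0, 424]) cube([84, 1272, 19]);
translate([655, 0, 424]) cube([84, 1272, 19]);
translate([787, 0, 424]) cube([84, 1272, 19]);
translate([919, 0, 424]) cube([84, 1272, 19]);
translate([1051, 0, 424]) cube([84, 1272, 19]);
translate([1183, 0, 424]) cube([84, 1272, 19]);
translate([1315, 0, 424]) cube([84, 1272, 19]);
translate([1447, 0, 424]) cube([84, 1272, 19]);
translate([1579, 0, 424]) cube([84, 1272, 19]);
translate([1711, 0, 424]) cube([84, 1272, 19]);


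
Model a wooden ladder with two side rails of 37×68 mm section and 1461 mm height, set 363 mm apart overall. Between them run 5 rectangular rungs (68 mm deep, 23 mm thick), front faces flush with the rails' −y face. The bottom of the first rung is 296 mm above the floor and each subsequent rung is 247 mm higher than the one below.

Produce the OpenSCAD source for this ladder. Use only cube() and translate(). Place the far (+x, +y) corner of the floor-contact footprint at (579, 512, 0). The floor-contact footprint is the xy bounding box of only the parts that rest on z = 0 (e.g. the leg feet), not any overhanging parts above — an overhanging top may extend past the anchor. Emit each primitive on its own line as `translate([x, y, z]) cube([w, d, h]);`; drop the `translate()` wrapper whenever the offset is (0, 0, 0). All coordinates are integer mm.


translate([216, 444, 0]) cube([37, 68, 1461]);
translate([542, 444, 0]) cube([37, 68, 1461]);
translate([253, 444, 296]) cube([289, 68, 23]);
translate([253, 444, 543]) cube([289, 68, 23]);
translate([253, 444, 790]) cube([289, 68, 23]);
translate([253, 444, 1037]) cube([289, 68, 23]);
translate([253, 444, 1284]) cube([289, 68, 23]);


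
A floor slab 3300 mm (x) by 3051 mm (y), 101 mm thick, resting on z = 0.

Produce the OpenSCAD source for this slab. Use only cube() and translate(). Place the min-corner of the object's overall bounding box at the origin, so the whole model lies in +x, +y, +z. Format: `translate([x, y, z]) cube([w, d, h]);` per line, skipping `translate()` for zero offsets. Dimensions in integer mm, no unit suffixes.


cube([3300, 3051, 101]);


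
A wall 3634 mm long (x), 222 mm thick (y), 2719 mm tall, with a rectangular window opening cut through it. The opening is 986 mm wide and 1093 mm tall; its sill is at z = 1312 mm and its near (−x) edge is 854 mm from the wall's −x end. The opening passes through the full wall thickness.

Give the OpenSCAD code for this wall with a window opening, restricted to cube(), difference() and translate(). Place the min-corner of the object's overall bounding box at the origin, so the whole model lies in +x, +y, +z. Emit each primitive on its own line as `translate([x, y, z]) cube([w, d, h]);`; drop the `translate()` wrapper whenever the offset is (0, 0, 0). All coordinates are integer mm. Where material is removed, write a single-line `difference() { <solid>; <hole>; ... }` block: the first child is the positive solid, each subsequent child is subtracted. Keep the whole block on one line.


difference() { cube([3634, 222, 2719]); translate([854, 0, 1312]) cube([986, 222, 1093]); }


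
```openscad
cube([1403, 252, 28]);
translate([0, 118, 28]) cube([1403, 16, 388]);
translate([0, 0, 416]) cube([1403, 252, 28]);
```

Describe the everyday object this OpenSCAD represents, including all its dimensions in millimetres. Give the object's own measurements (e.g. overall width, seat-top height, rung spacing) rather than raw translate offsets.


An I-beam lying along x, 1403 mm long. Overall section height 444 mm. Two flanges 252 mm wide (y) and 28 mm thick, one on the floor and one at the top; a web 16 mm thick runs between them, centred on the flange width.


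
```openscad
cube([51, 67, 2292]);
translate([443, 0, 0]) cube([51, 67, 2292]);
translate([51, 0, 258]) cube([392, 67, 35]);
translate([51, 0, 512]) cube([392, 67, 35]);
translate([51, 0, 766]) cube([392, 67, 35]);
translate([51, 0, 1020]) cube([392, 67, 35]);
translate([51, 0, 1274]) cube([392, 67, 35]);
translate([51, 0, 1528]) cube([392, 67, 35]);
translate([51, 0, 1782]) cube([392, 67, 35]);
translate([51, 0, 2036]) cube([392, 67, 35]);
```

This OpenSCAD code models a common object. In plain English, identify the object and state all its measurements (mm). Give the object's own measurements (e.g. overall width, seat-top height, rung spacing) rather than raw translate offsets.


A straight ladder. Two 51×67 mm vertical rails, 2292 mm tall, stand 494 mm apart (outside-to-outside) with their front faces coplanar on the −y side. 8 rungs, each 67 mm deep and 35 mm tall, span between the inner faces of the rails, front faces flush with the rails. The lowest rung's underside is at z = 258 mm and rungs are spaced 254 mm apart (underside to underside).


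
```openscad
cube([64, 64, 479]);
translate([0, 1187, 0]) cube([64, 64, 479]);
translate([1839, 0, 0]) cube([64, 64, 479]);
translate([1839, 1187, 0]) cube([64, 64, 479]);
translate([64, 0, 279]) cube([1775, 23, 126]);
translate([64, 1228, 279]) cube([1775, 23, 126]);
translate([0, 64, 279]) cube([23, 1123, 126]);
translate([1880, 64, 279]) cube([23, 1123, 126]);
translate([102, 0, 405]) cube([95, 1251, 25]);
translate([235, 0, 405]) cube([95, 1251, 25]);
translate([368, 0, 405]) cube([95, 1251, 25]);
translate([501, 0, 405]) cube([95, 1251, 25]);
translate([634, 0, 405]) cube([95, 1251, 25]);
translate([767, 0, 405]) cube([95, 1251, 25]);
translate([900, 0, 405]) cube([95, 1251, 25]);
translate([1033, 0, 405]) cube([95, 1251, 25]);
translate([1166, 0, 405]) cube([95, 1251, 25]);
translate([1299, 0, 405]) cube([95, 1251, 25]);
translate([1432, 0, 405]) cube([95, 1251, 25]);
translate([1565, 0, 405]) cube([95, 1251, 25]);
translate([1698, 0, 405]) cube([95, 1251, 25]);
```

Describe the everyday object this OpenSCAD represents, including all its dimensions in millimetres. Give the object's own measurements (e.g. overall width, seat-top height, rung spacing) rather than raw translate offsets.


A bed frame 1903 mm long (x) by 1251 mm wide (y). Four 64×64 mm corner posts, 479 mm tall, at the corners of the footprint. Four rails of 23 mm thickness and 126 mm height run between adjacent posts with their undersides at z = 279 mm, their outer faces flush with the outside of the frame (the two x-running rails run between the posts' inner faces; the two y-running rails run between the posts' inner faces). 13 slats, each 95 mm wide (x) and 25 mm thick, lie across the top of the two x-running rails, running the full 1251 mm width of the frame in y; along x they sit between the end posts with a 38 mm gap after the −x posts and between neighbouring slats, leaving 46 mm before the +x posts.


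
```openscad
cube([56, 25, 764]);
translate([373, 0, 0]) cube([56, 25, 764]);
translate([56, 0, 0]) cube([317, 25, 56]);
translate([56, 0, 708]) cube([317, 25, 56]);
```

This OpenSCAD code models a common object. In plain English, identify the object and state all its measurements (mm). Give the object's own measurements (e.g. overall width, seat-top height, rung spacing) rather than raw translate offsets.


A rectangular picture frame lying in the x–z plane (depth along y). The opening is 317 mm wide (x) by 652 mm tall (z), surrounded by a border 56 mm wide on all four sides. The frame is 25 mm deep and is made of two full-height vertical stiles with two horizontal rails fitted between them.


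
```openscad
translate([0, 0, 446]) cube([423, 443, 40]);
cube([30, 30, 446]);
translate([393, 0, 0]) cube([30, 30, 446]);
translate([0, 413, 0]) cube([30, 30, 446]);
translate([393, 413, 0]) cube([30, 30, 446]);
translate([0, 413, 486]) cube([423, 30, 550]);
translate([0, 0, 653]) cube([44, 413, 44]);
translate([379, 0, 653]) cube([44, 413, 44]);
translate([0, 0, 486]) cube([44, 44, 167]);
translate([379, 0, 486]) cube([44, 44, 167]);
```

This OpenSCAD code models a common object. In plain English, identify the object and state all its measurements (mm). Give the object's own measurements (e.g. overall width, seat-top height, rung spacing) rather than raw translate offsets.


A chair. The seat is a 423×443×40 mm slab with its top at z = 486 mm, on four 30×30 mm corner legs (flush with the seat edges, standing on z = 0). A flat backrest 30 mm thick, 550 mm tall, spans the full seat width and rises from the seat top along its +y edge, rear face flush with the rear of the seat. Two armrests of 44×44 mm section run along each side from the seat's front edge to the front of the backrest, top faces 211 mm above the seat top and outer faces flush with the seat's x-edges; a 44×44 mm post under the front of each armrest stands on the seat at the front corner.


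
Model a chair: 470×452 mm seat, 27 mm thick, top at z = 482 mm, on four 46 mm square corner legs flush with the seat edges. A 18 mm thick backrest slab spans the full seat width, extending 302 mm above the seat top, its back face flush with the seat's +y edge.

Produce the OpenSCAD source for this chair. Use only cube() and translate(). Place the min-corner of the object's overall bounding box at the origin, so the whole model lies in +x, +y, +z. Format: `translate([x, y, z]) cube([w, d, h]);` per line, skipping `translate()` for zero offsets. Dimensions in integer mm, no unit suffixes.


translate([0, 0, 455]) cube([470, 452, 27]);
cube([46, 46, 455]);
translate([424, 0, 0]) cube([46, 46, 455]);
translate([0, 406, 0]) cube([46, 46, 455]);
translate([424, 406, 0]) cube([46, 46, 455]);
translate([0, 434, 482]) cube([470, 18, 302]);


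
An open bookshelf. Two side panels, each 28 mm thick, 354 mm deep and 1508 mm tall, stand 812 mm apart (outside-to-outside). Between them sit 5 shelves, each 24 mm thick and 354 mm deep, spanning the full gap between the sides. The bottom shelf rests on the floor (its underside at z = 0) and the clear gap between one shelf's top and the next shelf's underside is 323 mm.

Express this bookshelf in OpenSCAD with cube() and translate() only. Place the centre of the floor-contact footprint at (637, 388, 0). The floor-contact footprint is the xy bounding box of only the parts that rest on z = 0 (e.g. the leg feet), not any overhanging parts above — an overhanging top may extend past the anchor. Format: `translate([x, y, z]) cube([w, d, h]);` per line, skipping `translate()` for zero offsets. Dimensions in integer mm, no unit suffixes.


translate([231, 211, 0]) cube([28, 354, 1508]);
translate([1015, 211, 0]) cube([28, 354, 1508]);
translate([259, 211, 0]) cube([756, 354, 24]);
translate([259, 211, 347]) cube([756, 354, 24]);
translate([259, 211, 694]) cube([756, 354, 24]);
translate([259, 211, 1041]) cube([756, 354, 24]);
translate([259, 211, 1388]) cube([756, 354, 24]);


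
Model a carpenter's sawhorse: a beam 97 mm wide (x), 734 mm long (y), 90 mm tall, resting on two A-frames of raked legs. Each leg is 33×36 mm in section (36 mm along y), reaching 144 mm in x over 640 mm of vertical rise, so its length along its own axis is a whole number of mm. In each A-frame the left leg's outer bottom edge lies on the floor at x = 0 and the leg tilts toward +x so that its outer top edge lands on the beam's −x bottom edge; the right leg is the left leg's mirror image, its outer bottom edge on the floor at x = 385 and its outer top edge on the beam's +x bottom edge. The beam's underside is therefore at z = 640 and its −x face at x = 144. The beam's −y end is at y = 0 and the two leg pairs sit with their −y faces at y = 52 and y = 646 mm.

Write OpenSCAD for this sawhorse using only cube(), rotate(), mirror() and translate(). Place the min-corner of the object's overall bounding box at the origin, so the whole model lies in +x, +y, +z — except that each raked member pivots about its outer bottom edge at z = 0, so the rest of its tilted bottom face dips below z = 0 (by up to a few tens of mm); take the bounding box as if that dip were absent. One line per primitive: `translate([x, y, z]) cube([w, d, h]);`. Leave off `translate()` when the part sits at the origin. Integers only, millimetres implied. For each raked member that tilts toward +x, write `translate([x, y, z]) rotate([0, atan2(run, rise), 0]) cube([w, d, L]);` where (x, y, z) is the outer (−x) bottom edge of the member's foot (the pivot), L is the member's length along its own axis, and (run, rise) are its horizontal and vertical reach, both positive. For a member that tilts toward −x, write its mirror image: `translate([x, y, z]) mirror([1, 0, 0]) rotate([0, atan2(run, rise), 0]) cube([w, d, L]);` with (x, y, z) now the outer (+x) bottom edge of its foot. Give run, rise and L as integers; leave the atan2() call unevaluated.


translate([144, 0, 640]) cube([97, 734, 90]);
translate([0, 52, 0]) rotate([0, atan2(144, 640), 0]) cube([33, 36, 656]);
translate([385, 52, 0]) mirror([1, 0, 0]) rotate([0, atan2(144, 640), 0]) cube([33, 36, 656]);
translate([0, 646, 0]) rotate([0, atan2(144, 640), 0]) cube([33, 36, 656]);
translate([385, 646, 0]) mirror([1, 0, 0]) rotate([0, atan2(144, 640), 0]) cube([33, 36, 656]);


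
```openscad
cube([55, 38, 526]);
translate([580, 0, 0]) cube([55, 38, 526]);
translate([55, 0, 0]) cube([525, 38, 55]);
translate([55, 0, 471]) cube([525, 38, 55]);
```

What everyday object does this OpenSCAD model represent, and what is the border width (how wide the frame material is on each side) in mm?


A picture frame. The border width is 55 mm.

Four thin pieces enclosing a rectangular opening — a picture frame. The two full-height stiles are 526 mm tall; the top rail sits at z = 471 and is 55 mm tall, so the border above the opening is 526 − 471 = 55 mm, matching the stile x-width.


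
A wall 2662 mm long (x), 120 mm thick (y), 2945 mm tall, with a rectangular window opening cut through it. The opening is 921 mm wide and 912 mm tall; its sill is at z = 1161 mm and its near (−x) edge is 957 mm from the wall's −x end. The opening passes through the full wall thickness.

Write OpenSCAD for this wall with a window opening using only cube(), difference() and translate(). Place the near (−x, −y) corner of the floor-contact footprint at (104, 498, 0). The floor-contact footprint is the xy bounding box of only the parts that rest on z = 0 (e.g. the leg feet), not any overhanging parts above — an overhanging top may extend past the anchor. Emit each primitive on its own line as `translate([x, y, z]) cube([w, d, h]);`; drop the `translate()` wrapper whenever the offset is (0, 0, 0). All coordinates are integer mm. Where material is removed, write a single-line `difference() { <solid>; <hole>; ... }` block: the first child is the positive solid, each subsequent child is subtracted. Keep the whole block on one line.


difference() { translate([104, 498, 0]) cube([2662, 120, 2945]); translate([1061, 498, 1161]) cube([921, 120, 912]); }


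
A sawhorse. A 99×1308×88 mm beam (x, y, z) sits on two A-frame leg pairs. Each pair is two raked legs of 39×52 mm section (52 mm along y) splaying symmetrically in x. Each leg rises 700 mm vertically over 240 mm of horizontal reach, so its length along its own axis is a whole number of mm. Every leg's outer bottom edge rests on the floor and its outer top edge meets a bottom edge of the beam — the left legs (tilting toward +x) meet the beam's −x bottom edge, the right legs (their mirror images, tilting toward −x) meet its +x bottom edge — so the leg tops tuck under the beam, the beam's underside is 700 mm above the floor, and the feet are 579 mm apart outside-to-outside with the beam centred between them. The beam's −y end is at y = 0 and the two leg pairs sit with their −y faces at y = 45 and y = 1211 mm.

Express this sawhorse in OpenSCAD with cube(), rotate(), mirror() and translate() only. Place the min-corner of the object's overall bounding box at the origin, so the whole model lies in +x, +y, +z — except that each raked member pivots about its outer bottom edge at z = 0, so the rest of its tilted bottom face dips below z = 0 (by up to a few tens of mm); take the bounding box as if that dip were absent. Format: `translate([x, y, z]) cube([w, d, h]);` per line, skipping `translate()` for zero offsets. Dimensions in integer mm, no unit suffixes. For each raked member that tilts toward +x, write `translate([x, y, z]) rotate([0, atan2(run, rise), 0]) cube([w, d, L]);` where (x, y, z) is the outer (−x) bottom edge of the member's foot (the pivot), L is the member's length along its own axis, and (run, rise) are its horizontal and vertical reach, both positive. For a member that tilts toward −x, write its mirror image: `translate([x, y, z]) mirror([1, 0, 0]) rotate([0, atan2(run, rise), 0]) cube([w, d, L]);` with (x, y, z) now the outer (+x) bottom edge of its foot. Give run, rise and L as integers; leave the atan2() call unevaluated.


// leg length = √(240² + 700²) = 740
// right-leg outer foot x = 2·240 + 99 = 579
// beam min-corner = (240, 0, 700)
translate([240, 0, 700]) cube([99, 1308, 88]);
translate([0, 45, 0]) rotate([0, atan2(240, 700), 0]) cube([39, 52, 740]);
translate([579, 45, 0]) mirror([1, 0, 0]) rotate([0, atan2(240, 700), 0]) cube([39, 52, 740]);
translate([0, 1211, 0]) rotate([0, atan2(240, 700), 0]) cube([39, 52, 740]);
translate([579, 1211, 0]) mirror([1, 0, 0]) rotate([0, atan2(240, 700), 0]) cube([39, 52, 740]);


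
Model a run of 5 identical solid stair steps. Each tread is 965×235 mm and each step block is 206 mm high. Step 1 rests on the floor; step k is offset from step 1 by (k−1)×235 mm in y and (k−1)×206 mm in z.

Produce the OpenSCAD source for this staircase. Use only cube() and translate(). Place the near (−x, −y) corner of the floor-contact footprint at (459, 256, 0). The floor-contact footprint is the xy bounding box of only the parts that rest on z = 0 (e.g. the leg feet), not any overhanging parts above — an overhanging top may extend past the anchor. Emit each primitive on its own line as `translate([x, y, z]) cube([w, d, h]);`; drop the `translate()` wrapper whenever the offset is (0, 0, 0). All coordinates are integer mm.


translate([459, 256, 0]) cube([965, 235, 206]);
translate([459, 491, 206]) cube([965, 235, 206]);
translate([459, 726, 412]) cube([965, 235, 206]);
translate([459, 961, 618]) cube([965, 235, 206]);
translate([459, 1196, 824]) cube([965, 235, 206]);


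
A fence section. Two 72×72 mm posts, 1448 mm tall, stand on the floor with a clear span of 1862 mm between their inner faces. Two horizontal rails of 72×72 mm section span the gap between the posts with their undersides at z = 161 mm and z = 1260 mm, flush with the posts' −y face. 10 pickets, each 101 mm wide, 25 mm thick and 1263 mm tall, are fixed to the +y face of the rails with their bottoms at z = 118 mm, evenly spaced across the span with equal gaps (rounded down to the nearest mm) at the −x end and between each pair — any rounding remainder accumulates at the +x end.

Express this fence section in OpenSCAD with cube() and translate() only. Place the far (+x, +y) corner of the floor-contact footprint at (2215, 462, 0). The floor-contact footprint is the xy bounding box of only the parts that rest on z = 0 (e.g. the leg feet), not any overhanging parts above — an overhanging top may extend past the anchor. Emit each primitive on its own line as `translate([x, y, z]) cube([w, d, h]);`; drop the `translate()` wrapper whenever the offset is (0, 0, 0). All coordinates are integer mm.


translate([209, 390, 0]) cube([72, 72, 1448]);
translate([2143, 390, 0]) cube([72, 72, 1448]);
translate([281, 390, 161]) cube([1862, 72, 72]);
translate([281, 390, 1260]) cube([1862, 72, 72]);
translate([358, 462, 118]) cube([101, 25, 1263]);
translate([536, 462, 118]) cube([101, 25, 1263]);
translate([714, 462, 118]) cube([101, 25, 1263]);
translate([892, 462, 118]) cube([101, 25, 1263]);
translate([1070, 462, 118]) cube([101, 25, 1263]);
translate([1248, 462, 118]) cube([101, 25, 1263]);
translate([1426, 462, 118]) cube([101, 25, 1263]);
translate([1604, 462, 118]) cube([101, 25, 1263]);
translate([1782, 462, 118]) cube([101, 25, 1263]);
translate([1960, 462, 118]) cube([101, 25, 1263]);


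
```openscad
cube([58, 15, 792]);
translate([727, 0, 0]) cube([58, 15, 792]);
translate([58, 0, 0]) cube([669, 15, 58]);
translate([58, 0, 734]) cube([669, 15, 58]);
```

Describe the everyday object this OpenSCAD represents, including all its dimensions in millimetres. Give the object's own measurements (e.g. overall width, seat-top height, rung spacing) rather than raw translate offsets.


A rectangular picture frame lying in the x–z plane (depth along y). The opening is 669 mm wide (x) by 676 mm tall (z), surrounded by a border 58 mm wide on all four sides. The frame is 15 mm deep and is made of two full-height vertical stiles with two horizontal rails fitted between them.


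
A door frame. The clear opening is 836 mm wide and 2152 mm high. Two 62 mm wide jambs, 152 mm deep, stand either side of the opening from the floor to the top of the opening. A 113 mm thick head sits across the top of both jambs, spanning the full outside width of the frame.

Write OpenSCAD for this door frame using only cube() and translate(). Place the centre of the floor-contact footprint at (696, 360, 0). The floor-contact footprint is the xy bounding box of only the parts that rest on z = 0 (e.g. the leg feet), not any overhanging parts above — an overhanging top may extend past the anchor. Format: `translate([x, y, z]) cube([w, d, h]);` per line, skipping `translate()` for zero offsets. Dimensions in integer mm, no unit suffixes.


translate([216, 284, 0]) cube([62, 152, 2152]);
translate([1114, 284, 0]) cube([62, 152, 2152]);
translate([216, 284, 2152]) cube([960, 152, 113]);


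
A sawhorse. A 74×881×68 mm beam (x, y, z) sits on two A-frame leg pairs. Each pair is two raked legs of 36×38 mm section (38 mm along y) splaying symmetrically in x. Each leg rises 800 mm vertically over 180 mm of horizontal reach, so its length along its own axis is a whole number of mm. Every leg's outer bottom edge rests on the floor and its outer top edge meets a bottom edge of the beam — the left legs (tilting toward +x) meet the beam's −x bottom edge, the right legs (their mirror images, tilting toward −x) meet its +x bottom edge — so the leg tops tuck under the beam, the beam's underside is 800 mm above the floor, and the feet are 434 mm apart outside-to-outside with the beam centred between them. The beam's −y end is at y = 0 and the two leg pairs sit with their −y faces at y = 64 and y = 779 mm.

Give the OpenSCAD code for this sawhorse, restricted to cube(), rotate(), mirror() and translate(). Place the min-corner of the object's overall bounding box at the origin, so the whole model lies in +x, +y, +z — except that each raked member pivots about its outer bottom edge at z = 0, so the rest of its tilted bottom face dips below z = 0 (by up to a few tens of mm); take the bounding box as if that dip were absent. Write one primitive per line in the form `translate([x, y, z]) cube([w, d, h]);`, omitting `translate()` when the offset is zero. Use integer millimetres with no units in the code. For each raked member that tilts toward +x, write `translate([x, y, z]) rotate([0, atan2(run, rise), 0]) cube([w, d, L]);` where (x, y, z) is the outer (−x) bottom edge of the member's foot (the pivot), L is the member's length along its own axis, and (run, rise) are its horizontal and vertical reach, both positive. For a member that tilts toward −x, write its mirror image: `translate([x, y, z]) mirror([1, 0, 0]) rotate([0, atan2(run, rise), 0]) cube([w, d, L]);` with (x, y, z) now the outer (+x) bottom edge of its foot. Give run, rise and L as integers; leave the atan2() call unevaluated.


translate([180, 0, 800]) cube([74, 881, 68]);
translate([0, 64, 0]) rotate([0, atan2(180, 800), 0]) cube([36, 38, 820]);
translate([434, 64, 0]) mirror([1, 0, 0]) rotate([0, atan2(180, 800), 0]) cube([36, 38, 820]);
translate([0, 779, 0]) rotate([0, atan2(180, 800), 0]) cube([36, 38, 820]);
translate([434, 779, 0]) mirror([1, 0, 0]) rotate([0, atan2(180, 800), 0]) cube([36, 38, 820]);


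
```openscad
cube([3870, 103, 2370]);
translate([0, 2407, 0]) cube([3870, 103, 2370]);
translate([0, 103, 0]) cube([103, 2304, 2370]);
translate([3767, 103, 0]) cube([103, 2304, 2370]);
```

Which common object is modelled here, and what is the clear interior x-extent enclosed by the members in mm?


A house (or room) frame. The interior width is 3664 mm.

Four 2370 mm walls enclosing a rectangle with no floor or roof — a room or house frame. Outside width is 3870 mm and wall thickness is 103 mm, so the interior width is 3870 − 2 × 103 = 3664 mm.


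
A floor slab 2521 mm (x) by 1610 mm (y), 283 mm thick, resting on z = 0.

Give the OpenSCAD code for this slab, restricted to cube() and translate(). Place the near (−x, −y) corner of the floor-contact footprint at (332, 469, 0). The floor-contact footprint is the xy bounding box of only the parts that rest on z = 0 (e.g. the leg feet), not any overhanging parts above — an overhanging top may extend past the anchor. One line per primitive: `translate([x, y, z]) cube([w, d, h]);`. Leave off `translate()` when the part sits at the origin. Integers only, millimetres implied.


translate([332, 469, 0]) cube([2521, 1610, 283]);


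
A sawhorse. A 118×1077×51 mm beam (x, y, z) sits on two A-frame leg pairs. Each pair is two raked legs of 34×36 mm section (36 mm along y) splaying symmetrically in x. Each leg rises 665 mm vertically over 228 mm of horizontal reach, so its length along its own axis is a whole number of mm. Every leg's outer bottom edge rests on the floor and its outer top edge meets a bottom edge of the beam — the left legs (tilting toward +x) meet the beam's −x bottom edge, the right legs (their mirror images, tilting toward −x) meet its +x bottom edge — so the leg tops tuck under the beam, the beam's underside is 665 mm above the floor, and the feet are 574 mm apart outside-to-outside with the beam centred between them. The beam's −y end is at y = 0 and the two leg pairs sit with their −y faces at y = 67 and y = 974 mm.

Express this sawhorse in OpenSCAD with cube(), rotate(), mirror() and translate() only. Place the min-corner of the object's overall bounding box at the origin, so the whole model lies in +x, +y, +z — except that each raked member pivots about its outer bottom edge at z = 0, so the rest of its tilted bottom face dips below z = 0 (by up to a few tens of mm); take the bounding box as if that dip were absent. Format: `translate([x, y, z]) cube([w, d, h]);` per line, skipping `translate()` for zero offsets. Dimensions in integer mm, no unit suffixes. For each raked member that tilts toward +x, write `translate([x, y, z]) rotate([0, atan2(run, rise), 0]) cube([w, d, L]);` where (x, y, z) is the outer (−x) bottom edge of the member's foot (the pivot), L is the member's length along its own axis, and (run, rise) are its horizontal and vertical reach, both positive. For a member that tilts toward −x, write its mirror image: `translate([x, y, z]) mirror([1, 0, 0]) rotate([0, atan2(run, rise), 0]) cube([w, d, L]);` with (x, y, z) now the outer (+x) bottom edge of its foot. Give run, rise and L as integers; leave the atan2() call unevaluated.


// leg length = √(228² + 665²) = 703
// right-leg outer foot x = 2·228 + 118 = 574
// beam min-corner = (228, 0, 665)
translate([228, 0, 665]) cube([118, 1077, 51]);
translate([0, 67, 0]) rotate([0, atan2(228, 665), 0]) cube([34, 36, 703]);
translate([574, 67, 0]) mirror([1, 0, 0]) rotate([0, atan2(228, 665), 0]) cube([34, 36, 703]);
translate([0, 974, 0]) rotate([0, atan2(228, 665), 0]) cube([34, 36, 703]);
translate([574, 974, 0]) mirror([1, 0, 0]) rotate([0, atan2(228, 665), 0]) cube([34, 36, 703]);


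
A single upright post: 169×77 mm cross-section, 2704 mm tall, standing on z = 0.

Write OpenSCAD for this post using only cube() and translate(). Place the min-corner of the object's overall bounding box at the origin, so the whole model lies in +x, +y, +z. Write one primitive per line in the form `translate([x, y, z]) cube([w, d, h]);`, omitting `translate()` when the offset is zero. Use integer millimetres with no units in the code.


cube([169, 77, 2704]);


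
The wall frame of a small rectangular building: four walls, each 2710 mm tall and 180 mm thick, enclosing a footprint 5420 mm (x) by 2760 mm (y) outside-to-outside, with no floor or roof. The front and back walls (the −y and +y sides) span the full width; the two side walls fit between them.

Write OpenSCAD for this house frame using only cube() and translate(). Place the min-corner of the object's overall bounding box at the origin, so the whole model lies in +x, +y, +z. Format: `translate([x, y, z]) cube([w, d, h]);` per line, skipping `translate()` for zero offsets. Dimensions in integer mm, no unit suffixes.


cube([5420, 180, 2710]);
translate([0, 2580, 0]) cube([5420, 180, 2710]);
translate([0, 180, 0]) cube([180, 2400, 2710]);
translate([5240, 180, 0]) cube([180, 2400, 2710]);


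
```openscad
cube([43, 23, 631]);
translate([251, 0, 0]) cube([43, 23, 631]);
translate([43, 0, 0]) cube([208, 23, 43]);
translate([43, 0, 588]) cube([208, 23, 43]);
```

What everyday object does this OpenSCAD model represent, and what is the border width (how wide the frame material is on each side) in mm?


A picture frame. The border width is 43 mm.

Four thin pieces enclosing a rectangular opening — a picture frame. The two full-height stiles are 631 mm tall; the top rail sits at z = 588 and is 43 mm tall, so the border above the opening is 631 − 588 = 43 mm, matching the stile x-width.


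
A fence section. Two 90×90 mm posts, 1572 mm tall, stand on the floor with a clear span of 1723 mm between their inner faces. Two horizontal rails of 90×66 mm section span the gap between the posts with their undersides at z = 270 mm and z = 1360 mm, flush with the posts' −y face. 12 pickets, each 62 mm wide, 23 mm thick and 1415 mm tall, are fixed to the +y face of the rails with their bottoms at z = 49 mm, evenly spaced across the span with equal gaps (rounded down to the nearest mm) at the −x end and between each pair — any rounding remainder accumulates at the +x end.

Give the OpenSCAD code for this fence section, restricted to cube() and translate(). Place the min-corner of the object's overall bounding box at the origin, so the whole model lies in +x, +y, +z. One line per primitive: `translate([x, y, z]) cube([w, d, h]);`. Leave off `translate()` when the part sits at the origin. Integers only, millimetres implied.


cube([90, 90, 1572]);
translate([1813, 0, 0]) cube([90, 90, 1572]);
translate([90, 0, 270]) cube([1723, 90, 66]);
translate([90, 0, 1360]) cube([1723, 90, 66]);
translate([165, 90, 49]) cube([62, 23, 1415]);
translate([302, 90, 49]) cube([62, 23, 1415]);
translate([439, 90, 49]) cube([62, 23, 1415]);
translate([576, 90, 49]) cube([62, 23, 1415]);
translate([713, 90, 49]) cube([62, 23, 1415]);
translate([850, 90, 49]) cube([62, 23, 1415]);
translate([987, 90, 49]) cube([62, 23, 1415]);
translate([1124, 90, 49]) cube([62, 23, 1415]);
translate([1261, 90, 49]) cube([62, 23, 1415]);
translate([1398, 90, 49]) cube([62, 23, 1415]);
translate([1535, 90, 49]) cube([62, 23, 1415]);
translate([1672, 90, 49]) cube([62, 23, 1415]);


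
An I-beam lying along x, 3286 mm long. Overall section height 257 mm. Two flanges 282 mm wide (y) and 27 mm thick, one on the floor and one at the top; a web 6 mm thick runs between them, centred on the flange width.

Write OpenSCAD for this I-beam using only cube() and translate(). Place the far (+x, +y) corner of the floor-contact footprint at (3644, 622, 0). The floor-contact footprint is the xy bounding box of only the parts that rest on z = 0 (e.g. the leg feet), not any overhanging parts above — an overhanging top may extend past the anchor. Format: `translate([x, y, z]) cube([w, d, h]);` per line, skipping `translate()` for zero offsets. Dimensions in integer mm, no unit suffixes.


translate([358, 340, 0]) cube([3286, 282, 27]);
translate([358, 478, 27]) cube([3286, 6, 203]);
translate([358, 340, 230]) cube([3286, 282, 27]);


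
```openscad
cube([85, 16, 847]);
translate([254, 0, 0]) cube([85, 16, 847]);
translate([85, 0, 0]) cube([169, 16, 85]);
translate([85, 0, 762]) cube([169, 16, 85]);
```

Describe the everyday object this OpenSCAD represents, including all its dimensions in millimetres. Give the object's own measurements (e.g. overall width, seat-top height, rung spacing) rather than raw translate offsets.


A rectangular picture frame lying in the x–z plane (depth along y). The opening is 169 mm wide (x) by 677 mm tall (z), surrounded by a border 85 mm wide on all four sides. The frame is 16 mm deep and is made of two full-height vertical stiles with two horizontal rails fitted between them.


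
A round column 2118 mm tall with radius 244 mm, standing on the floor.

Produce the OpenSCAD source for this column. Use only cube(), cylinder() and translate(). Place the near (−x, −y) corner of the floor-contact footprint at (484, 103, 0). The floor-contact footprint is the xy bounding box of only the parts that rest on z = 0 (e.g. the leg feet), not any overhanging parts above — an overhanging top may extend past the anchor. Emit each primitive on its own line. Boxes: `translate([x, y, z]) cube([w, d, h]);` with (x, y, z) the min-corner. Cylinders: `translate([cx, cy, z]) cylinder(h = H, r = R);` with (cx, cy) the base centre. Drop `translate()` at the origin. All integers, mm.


translate([728, 347, 0]) cylinder(h = 2118, r = 244);


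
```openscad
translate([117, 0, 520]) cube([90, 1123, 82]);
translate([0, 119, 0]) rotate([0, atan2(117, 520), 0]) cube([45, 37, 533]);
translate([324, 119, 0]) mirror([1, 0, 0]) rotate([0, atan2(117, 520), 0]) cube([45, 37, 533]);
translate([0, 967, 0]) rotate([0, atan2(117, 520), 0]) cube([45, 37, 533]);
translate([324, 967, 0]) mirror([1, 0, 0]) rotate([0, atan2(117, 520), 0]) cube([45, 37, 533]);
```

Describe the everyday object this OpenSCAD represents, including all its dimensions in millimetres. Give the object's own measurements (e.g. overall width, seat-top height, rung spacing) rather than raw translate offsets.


A sawhorse. A 90×1123×82 mm beam (x, y, z) sits on two A-frame leg pairs. Each pair is two raked legs of 45×37 mm section (37 mm along y) splaying symmetrically in x. Each leg rises 520 mm vertically over 117 mm of horizontal reach and is 533 mm long along its own axis. Every leg's outer bottom edge rests on the floor and its outer top edge meets a bottom edge of the beam — the left legs (tilting toward +x) meet the beam's −x bottom edge, the right legs (their mirror images, tilting toward −x) meet its +x bottom edge — so the leg tops tuck under the beam, the beam's underside is 520 mm above the floor, and the feet are 324 mm apart outside-to-outside with the beam centred between them. The two leg pairs are set in 119 mm from either end of the beam.
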